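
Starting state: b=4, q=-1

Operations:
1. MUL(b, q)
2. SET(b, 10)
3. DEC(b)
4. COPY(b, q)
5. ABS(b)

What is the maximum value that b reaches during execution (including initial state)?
10

Values of b at each step:
Initial: b = 4
After step 1: b = -4
After step 2: b = 10 ← maximum
After step 3: b = 9
After step 4: b = -1
After step 5: b = 1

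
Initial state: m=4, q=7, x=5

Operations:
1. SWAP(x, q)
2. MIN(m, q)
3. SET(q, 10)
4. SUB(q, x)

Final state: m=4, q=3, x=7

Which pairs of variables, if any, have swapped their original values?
None

Comparing initial and final values:
x: 5 → 7
m: 4 → 4
q: 7 → 3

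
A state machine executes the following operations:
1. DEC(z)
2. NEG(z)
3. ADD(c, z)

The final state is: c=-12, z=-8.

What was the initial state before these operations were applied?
c=-4, z=9

Working backwards:
Final state: c=-12, z=-8
Before step 3 (ADD(c, z)): c=-4, z=-8
Before step 2 (NEG(z)): c=-4, z=8
Before step 1 (DEC(z)): c=-4, z=9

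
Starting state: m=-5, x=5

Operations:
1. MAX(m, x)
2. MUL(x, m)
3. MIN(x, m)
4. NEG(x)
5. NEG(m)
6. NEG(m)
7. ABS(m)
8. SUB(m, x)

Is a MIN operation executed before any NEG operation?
Yes

First MIN: step 3
First NEG: step 4
Since 3 < 4, MIN comes first.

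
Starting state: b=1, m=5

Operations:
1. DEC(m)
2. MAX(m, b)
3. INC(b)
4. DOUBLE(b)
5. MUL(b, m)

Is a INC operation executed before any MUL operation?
Yes

First INC: step 3
First MUL: step 5
Since 3 < 5, INC comes first.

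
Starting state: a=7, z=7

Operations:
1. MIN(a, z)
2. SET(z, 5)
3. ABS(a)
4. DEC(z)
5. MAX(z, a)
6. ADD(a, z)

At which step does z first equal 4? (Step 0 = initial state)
Step 4

Tracing z:
Initial: z = 7
After step 1: z = 7
After step 2: z = 5
After step 3: z = 5
After step 4: z = 4 ← first occurrence
After step 5: z = 7
After step 6: z = 7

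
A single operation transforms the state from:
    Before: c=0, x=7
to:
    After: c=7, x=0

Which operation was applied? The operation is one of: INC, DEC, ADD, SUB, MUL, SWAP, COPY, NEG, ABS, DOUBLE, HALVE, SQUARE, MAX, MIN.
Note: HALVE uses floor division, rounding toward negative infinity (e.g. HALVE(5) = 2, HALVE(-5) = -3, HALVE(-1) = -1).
SWAP(c, x)

Analyzing the change:
Before: c=0, x=7
After: c=7, x=0
Variable c changed from 0 to 7
Variable x changed from 7 to 0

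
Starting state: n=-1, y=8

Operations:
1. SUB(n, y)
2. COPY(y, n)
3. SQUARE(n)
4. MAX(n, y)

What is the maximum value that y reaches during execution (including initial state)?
8

Values of y at each step:
Initial: y = 8 ← maximum
After step 1: y = 8
After step 2: y = -9
After step 3: y = -9
After step 4: y = -9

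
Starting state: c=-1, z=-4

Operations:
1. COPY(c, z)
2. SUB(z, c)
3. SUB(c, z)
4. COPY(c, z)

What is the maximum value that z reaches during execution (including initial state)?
0

Values of z at each step:
Initial: z = -4
After step 1: z = -4
After step 2: z = 0 ← maximum
After step 3: z = 0
After step 4: z = 0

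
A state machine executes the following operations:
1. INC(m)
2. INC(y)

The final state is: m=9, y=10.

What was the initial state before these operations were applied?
m=8, y=9

Working backwards:
Final state: m=9, y=10
Before step 2 (INC(y)): m=9, y=9
Before step 1 (INC(m)): m=8, y=9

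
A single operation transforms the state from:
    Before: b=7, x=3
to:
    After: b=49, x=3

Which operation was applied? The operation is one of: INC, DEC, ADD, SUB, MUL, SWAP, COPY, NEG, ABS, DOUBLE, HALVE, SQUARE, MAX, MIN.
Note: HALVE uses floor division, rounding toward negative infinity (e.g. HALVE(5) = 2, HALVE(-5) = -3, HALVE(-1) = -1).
SQUARE(b)

Analyzing the change:
Before: b=7, x=3
After: b=49, x=3
Variable b changed from 7 to 49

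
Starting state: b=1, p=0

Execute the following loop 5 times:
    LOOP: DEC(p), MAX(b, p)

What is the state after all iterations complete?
b=1, p=-5

Iteration trace:
Start: b=1, p=0
After iteration 1: b=1, p=-1
After iteration 2: b=1, p=-2
After iteration 3: b=1, p=-3
After iteration 4: b=1, p=-4
After iteration 5: b=1, p=-5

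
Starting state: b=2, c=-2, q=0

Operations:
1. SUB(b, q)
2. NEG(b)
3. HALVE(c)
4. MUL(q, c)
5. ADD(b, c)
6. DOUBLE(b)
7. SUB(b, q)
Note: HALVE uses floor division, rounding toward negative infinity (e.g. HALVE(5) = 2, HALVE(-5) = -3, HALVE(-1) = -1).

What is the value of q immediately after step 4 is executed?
q = 0

Tracing q through execution:
Initial: q = 0
After step 1 (SUB(b, q)): q = 0
After step 2 (NEG(b)): q = 0
After step 3 (HALVE(c)): q = 0
After step 4 (MUL(q, c)): q = 0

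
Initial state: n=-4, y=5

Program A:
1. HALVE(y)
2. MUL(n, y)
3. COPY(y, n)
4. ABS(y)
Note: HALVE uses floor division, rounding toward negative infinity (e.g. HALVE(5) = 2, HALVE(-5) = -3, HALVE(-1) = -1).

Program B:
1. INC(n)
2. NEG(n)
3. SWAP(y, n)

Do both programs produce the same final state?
No

Program A final state: n=-8, y=8
Program B final state: n=5, y=3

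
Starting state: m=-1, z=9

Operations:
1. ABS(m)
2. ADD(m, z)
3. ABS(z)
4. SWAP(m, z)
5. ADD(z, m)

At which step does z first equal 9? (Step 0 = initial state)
Step 0

Tracing z:
Initial: z = 9 ← first occurrence
After step 1: z = 9
After step 2: z = 9
After step 3: z = 9
After step 4: z = 10
After step 5: z = 19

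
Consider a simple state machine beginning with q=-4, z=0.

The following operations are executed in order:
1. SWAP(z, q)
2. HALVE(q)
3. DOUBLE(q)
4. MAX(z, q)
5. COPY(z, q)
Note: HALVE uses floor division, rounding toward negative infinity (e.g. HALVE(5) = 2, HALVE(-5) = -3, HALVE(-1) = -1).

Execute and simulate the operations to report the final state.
{q: 0, z: 0}

Step-by-step execution:
Initial: q=-4, z=0
After step 1 (SWAP(z, q)): q=0, z=-4
After step 2 (HALVE(q)): q=0, z=-4
After step 3 (DOUBLE(q)): q=0, z=-4
After step 4 (MAX(z, q)): q=0, z=0
After step 5 (COPY(z, q)): q=0, z=0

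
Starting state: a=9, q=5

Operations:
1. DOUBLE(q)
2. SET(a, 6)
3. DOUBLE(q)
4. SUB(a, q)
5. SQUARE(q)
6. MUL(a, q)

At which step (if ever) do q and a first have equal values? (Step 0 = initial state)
Never

q and a never become equal during execution.

Comparing values at each step:
Initial: q=5, a=9
After step 1: q=10, a=9
After step 2: q=10, a=6
After step 3: q=20, a=6
After step 4: q=20, a=-14
After step 5: q=400, a=-14
After step 6: q=400, a=-5600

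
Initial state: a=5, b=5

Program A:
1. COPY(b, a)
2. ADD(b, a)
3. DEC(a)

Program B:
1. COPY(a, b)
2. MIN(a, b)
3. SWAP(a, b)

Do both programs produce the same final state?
No

Program A final state: a=4, b=10
Program B final state: a=5, b=5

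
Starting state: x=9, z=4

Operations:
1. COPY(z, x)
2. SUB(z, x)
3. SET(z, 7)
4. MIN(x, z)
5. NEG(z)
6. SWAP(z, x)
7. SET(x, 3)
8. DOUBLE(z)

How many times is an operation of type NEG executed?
1

Counting NEG operations:
Step 5: NEG(z) ← NEG
Total: 1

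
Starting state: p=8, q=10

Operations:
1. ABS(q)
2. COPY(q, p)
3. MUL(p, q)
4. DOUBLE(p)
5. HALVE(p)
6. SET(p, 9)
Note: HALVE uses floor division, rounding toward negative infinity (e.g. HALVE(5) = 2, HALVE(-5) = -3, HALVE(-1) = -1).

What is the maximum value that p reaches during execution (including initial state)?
128

Values of p at each step:
Initial: p = 8
After step 1: p = 8
After step 2: p = 8
After step 3: p = 64
After step 4: p = 128 ← maximum
After step 5: p = 64
After step 6: p = 9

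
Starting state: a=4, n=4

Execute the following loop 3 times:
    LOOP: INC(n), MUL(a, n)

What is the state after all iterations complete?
a=840, n=7

Iteration trace:
Start: a=4, n=4
After iteration 1: a=20, n=5
After iteration 2: a=120, n=6
After iteration 3: a=840, n=7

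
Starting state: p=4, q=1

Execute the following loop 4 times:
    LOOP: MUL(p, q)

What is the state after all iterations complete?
p=4, q=1

Iteration trace:
Start: p=4, q=1
After iteration 1: p=4, q=1
After iteration 2: p=4, q=1
After iteration 3: p=4, q=1
After iteration 4: p=4, q=1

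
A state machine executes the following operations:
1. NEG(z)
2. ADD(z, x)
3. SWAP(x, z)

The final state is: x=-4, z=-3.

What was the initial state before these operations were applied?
x=-3, z=1

Working backwards:
Final state: x=-4, z=-3
Before step 3 (SWAP(x, z)): x=-3, z=-4
Before step 2 (ADD(z, x)): x=-3, z=-1
Before step 1 (NEG(z)): x=-3, z=1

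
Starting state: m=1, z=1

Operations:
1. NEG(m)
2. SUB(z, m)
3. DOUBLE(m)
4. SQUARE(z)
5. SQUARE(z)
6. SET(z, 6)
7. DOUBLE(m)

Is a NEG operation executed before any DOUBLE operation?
Yes

First NEG: step 1
First DOUBLE: step 3
Since 1 < 3, NEG comes first.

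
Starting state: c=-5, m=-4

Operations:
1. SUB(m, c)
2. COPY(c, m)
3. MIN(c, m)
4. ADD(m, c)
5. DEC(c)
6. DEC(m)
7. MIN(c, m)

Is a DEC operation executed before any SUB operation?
No

First DEC: step 5
First SUB: step 1
Since 5 > 1, SUB comes first.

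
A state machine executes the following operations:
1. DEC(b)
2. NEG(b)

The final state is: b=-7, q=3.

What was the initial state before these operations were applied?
b=8, q=3

Working backwards:
Final state: b=-7, q=3
Before step 2 (NEG(b)): b=7, q=3
Before step 1 (DEC(b)): b=8, q=3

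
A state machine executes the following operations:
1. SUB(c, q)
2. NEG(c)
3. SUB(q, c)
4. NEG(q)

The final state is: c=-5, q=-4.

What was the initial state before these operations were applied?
c=4, q=-1

Working backwards:
Final state: c=-5, q=-4
Before step 4 (NEG(q)): c=-5, q=4
Before step 3 (SUB(q, c)): c=-5, q=-1
Before step 2 (NEG(c)): c=5, q=-1
Before step 1 (SUB(c, q)): c=4, q=-1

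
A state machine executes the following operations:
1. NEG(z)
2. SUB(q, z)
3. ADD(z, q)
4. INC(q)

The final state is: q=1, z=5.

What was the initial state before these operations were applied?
q=5, z=-5

Working backwards:
Final state: q=1, z=5
Before step 4 (INC(q)): q=0, z=5
Before step 3 (ADD(z, q)): q=0, z=5
Before step 2 (SUB(q, z)): q=5, z=5
Before step 1 (NEG(z)): q=5, z=-5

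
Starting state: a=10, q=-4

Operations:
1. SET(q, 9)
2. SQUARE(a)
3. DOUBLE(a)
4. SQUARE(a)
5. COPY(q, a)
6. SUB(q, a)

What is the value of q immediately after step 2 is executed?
q = 9

Tracing q through execution:
Initial: q = -4
After step 1 (SET(q, 9)): q = 9
After step 2 (SQUARE(a)): q = 9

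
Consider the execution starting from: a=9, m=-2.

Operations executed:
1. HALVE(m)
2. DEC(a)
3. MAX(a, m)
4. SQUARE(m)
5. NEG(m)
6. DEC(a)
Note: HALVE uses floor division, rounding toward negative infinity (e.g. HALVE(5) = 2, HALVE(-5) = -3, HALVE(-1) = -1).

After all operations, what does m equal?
m = -1

Tracing execution:
Step 1: HALVE(m) → m = -1
Step 2: DEC(a) → m = -1
Step 3: MAX(a, m) → m = -1
Step 4: SQUARE(m) → m = 1
Step 5: NEG(m) → m = -1
Step 6: DEC(a) → m = -1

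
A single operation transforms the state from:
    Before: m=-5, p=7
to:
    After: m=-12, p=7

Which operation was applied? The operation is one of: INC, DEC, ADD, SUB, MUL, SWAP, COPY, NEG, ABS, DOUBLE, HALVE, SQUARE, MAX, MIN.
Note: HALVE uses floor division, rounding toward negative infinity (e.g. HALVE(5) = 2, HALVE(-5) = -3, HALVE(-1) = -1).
SUB(m, p)

Analyzing the change:
Before: m=-5, p=7
After: m=-12, p=7
Variable m changed from -5 to -12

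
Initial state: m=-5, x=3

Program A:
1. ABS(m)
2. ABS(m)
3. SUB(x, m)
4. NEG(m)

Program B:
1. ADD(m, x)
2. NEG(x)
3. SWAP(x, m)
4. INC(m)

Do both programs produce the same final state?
No

Program A final state: m=-5, x=-2
Program B final state: m=-2, x=-2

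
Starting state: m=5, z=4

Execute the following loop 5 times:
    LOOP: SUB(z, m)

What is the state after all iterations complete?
m=5, z=-21

Iteration trace:
Start: m=5, z=4
After iteration 1: m=5, z=-1
After iteration 2: m=5, z=-6
After iteration 3: m=5, z=-11
After iteration 4: m=5, z=-16
After iteration 5: m=5, z=-21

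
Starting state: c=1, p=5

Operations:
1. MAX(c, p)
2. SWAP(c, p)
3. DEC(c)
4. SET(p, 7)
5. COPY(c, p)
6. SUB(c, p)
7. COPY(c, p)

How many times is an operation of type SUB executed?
1

Counting SUB operations:
Step 6: SUB(c, p) ← SUB
Total: 1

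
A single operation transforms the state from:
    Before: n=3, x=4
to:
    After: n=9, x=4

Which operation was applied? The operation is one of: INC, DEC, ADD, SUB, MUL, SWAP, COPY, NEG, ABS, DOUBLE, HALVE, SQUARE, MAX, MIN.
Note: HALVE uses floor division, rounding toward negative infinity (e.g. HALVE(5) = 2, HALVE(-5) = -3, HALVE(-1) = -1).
SQUARE(n)

Analyzing the change:
Before: n=3, x=4
After: n=9, x=4
Variable n changed from 3 to 9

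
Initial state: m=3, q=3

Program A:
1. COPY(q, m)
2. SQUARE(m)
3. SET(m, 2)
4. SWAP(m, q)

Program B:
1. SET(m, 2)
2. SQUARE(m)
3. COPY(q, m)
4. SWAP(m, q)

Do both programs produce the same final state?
No

Program A final state: m=3, q=2
Program B final state: m=4, q=4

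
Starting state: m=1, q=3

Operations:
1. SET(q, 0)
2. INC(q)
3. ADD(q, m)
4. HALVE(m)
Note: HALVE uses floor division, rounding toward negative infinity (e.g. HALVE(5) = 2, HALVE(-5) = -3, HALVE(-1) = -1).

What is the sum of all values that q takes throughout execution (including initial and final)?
8

Values of q at each step:
Initial: q = 3
After step 1: q = 0
After step 2: q = 1
After step 3: q = 2
After step 4: q = 2
Sum = 3 + 0 + 1 + 2 + 2 = 8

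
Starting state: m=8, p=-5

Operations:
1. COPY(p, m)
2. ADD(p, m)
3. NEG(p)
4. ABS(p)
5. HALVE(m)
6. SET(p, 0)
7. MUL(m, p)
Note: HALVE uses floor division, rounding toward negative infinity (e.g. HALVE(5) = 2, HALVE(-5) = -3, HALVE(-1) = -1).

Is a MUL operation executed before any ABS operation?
No

First MUL: step 7
First ABS: step 4
Since 7 > 4, ABS comes first.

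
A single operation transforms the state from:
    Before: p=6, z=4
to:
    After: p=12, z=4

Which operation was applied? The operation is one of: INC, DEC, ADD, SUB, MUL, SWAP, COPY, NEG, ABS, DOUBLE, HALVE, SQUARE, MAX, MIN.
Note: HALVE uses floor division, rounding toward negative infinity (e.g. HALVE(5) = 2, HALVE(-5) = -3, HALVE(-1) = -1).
DOUBLE(p)

Analyzing the change:
Before: p=6, z=4
After: p=12, z=4
Variable p changed from 6 to 12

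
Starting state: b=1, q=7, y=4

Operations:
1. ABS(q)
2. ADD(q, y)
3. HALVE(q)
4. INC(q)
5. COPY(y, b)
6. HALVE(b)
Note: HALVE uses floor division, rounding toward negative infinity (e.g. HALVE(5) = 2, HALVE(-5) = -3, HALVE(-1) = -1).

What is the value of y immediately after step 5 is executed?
y = 1

Tracing y through execution:
Initial: y = 4
After step 1 (ABS(q)): y = 4
After step 2 (ADD(q, y)): y = 4
After step 3 (HALVE(q)): y = 4
After step 4 (INC(q)): y = 4
After step 5 (COPY(y, b)): y = 1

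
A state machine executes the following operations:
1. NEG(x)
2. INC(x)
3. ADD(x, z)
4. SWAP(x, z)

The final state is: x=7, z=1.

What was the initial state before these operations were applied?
x=7, z=7

Working backwards:
Final state: x=7, z=1
Before step 4 (SWAP(x, z)): x=1, z=7
Before step 3 (ADD(x, z)): x=-6, z=7
Before step 2 (INC(x)): x=-7, z=7
Before step 1 (NEG(x)): x=7, z=7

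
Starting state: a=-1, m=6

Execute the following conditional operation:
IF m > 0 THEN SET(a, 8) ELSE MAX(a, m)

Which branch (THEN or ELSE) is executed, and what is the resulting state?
Branch: THEN, Final state: a=8, m=6

Evaluating condition: m > 0
m = 6
Condition is True, so THEN branch executes
After SET(a, 8): a=8, m=6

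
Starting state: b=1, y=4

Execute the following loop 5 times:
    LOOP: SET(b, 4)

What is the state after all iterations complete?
b=4, y=4

Iteration trace:
Start: b=1, y=4
After iteration 1: b=4, y=4
After iteration 2: b=4, y=4
After iteration 3: b=4, y=4
After iteration 4: b=4, y=4
After iteration 5: b=4, y=4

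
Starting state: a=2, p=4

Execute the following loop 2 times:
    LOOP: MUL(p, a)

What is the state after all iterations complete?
a=2, p=16

Iteration trace:
Start: a=2, p=4
After iteration 1: a=2, p=8
After iteration 2: a=2, p=16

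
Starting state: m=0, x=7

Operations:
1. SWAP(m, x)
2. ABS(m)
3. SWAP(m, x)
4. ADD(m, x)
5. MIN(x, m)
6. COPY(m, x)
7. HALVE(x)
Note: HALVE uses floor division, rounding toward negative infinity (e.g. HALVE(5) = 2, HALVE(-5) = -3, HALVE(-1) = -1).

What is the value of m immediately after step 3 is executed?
m = 0

Tracing m through execution:
Initial: m = 0
After step 1 (SWAP(m, x)): m = 7
After step 2 (ABS(m)): m = 7
After step 3 (SWAP(m, x)): m = 0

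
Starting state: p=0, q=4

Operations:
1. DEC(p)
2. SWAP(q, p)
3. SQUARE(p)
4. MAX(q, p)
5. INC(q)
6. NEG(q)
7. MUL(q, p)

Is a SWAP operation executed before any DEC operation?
No

First SWAP: step 2
First DEC: step 1
Since 2 > 1, DEC comes first.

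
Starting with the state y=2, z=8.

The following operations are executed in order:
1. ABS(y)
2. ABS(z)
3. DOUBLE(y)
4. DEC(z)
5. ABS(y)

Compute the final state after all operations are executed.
{y: 4, z: 7}

Step-by-step execution:
Initial: y=2, z=8
After step 1 (ABS(y)): y=2, z=8
After step 2 (ABS(z)): y=2, z=8
After step 3 (DOUBLE(y)): y=4, z=8
After step 4 (DEC(z)): y=4, z=7
After step 5 (ABS(y)): y=4, z=7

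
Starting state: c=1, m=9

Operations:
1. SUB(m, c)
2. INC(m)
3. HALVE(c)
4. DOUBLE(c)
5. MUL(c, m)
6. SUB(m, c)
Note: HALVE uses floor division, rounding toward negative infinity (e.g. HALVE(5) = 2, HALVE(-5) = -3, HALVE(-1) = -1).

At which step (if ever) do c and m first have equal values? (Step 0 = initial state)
Never

c and m never become equal during execution.

Comparing values at each step:
Initial: c=1, m=9
After step 1: c=1, m=8
After step 2: c=1, m=9
After step 3: c=0, m=9
After step 4: c=0, m=9
After step 5: c=0, m=9
After step 6: c=0, m=9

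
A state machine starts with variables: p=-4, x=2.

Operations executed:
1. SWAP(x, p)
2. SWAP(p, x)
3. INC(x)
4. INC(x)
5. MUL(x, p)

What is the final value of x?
x = -16

Tracing execution:
Step 1: SWAP(x, p) → x = -4
Step 2: SWAP(p, x) → x = 2
Step 3: INC(x) → x = 3
Step 4: INC(x) → x = 4
Step 5: MUL(x, p) → x = -16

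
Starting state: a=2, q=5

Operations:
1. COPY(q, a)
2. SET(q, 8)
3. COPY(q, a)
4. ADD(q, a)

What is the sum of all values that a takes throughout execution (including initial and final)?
10

Values of a at each step:
Initial: a = 2
After step 1: a = 2
After step 2: a = 2
After step 3: a = 2
After step 4: a = 2
Sum = 2 + 2 + 2 + 2 + 2 = 10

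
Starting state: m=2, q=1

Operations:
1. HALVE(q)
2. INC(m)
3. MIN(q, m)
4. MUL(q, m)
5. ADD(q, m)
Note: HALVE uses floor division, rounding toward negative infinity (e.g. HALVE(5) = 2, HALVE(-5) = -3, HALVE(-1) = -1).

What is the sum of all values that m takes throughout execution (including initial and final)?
16

Values of m at each step:
Initial: m = 2
After step 1: m = 2
After step 2: m = 3
After step 3: m = 3
After step 4: m = 3
After step 5: m = 3
Sum = 2 + 2 + 3 + 3 + 3 + 3 = 16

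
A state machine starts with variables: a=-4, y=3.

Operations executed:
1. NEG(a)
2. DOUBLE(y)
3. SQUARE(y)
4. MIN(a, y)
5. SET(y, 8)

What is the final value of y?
y = 8

Tracing execution:
Step 1: NEG(a) → y = 3
Step 2: DOUBLE(y) → y = 6
Step 3: SQUARE(y) → y = 36
Step 4: MIN(a, y) → y = 36
Step 5: SET(y, 8) → y = 8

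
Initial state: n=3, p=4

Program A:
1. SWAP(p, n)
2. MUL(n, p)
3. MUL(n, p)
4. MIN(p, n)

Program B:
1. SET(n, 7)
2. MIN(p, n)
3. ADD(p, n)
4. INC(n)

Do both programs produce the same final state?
No

Program A final state: n=36, p=3
Program B final state: n=8, p=11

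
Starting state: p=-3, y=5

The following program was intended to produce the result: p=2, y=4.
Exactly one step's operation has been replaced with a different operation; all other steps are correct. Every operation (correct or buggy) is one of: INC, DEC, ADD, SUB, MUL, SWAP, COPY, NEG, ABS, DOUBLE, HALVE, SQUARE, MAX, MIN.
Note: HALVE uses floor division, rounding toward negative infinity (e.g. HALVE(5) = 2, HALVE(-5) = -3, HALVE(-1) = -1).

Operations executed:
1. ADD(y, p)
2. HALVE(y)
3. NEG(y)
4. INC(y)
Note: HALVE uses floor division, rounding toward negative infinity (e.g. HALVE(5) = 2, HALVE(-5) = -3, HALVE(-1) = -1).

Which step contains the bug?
Step 2

Trace with buggy code:
Initial: p=-3, y=5
After step 1: p=-3, y=2
After step 2: p=-3, y=1
After step 3: p=-3, y=-1
After step 4: p=-3, y=0
Actual final p=-3, y=0 ≠ expected p=2, y=4.
Step 2 is the only position where a single-operation replacement can produce the expected result.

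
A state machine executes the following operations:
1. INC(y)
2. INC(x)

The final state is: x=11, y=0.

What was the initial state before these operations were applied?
x=10, y=-1

Working backwards:
Final state: x=11, y=0
Before step 2 (INC(x)): x=10, y=0
Before step 1 (INC(y)): x=10, y=-1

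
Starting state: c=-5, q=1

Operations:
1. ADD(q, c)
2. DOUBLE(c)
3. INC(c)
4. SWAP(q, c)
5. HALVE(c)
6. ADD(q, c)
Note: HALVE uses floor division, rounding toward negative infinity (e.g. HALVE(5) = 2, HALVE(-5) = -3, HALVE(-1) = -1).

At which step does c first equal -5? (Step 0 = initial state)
Step 0

Tracing c:
Initial: c = -5 ← first occurrence
After step 1: c = -5
After step 2: c = -10
After step 3: c = -9
After step 4: c = -4
After step 5: c = -2
After step 6: c = -2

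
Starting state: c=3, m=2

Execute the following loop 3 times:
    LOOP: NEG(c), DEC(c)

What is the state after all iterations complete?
c=-4, m=2

Iteration trace:
Start: c=3, m=2
After iteration 1: c=-4, m=2
After iteration 2: c=3, m=2
After iteration 3: c=-4, m=2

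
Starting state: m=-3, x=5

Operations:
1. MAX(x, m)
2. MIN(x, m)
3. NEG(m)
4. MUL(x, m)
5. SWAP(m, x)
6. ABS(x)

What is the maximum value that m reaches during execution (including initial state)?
3

Values of m at each step:
Initial: m = -3
After step 1: m = -3
After step 2: m = -3
After step 3: m = 3 ← maximum
After step 4: m = 3
After step 5: m = -9
After step 6: m = -9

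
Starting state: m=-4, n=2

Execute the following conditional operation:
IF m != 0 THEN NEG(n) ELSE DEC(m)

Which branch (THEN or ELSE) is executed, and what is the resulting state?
Branch: THEN, Final state: m=-4, n=-2

Evaluating condition: m != 0
m = -4
Condition is True, so THEN branch executes
After NEG(n): m=-4, n=-2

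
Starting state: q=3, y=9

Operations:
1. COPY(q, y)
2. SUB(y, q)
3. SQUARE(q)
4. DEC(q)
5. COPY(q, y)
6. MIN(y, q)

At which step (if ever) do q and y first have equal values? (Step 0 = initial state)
Step 1

q and y first become equal after step 1.

Comparing values at each step:
Initial: q=3, y=9
After step 1: q=9, y=9 ← equal!
After step 2: q=9, y=0
After step 3: q=81, y=0
After step 4: q=80, y=0
After step 5: q=0, y=0 ← equal!
After step 6: q=0, y=0 ← equal!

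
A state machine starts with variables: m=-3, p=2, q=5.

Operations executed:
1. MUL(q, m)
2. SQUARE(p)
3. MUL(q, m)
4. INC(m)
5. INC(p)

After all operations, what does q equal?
q = 45

Tracing execution:
Step 1: MUL(q, m) → q = -15
Step 2: SQUARE(p) → q = -15
Step 3: MUL(q, m) → q = 45
Step 4: INC(m) → q = 45
Step 5: INC(p) → q = 45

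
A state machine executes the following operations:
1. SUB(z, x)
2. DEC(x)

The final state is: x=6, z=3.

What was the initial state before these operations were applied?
x=7, z=10

Working backwards:
Final state: x=6, z=3
Before step 2 (DEC(x)): x=7, z=3
Before step 1 (SUB(z, x)): x=7, z=10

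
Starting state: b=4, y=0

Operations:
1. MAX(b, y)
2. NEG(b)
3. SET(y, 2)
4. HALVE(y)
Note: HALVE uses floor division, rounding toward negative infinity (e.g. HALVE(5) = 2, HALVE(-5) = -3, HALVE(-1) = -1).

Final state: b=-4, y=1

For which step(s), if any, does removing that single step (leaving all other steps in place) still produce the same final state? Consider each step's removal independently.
Step(s) 1

Testing removal of each single step:
Without step 1: final = b=-4, y=1 (same)
Without step 2: final = b=4, y=1 (different)
Without step 3: final = b=-4, y=0 (different)
Without step 4: final = b=-4, y=2 (different)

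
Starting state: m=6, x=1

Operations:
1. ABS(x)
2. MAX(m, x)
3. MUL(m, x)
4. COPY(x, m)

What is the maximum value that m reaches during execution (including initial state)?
6

Values of m at each step:
Initial: m = 6 ← maximum
After step 1: m = 6
After step 2: m = 6
After step 3: m = 6
After step 4: m = 6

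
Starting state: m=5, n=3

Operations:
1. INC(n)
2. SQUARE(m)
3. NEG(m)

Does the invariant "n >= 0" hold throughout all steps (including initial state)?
Yes

The invariant holds at every step.

State at each step:
Initial: m=5, n=3
After step 1: m=5, n=4
After step 2: m=25, n=4
After step 3: m=-25, n=4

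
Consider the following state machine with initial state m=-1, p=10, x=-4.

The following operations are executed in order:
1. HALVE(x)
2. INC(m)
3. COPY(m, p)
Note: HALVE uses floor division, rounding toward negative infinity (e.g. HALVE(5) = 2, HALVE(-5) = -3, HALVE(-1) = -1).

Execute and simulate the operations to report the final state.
{m: 10, p: 10, x: -2}

Step-by-step execution:
Initial: m=-1, p=10, x=-4
After step 1 (HALVE(x)): m=-1, p=10, x=-2
After step 2 (INC(m)): m=0, p=10, x=-2
After step 3 (COPY(m, p)): m=10, p=10, x=-2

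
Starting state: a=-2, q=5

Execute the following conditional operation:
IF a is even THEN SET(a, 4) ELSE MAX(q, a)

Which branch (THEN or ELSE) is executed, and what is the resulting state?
Branch: THEN, Final state: a=4, q=5

Evaluating condition: a is even
Condition is True, so THEN branch executes
After SET(a, 4): a=4, q=5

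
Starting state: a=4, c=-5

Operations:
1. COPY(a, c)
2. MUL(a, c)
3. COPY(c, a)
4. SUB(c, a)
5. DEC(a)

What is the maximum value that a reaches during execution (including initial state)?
25

Values of a at each step:
Initial: a = 4
After step 1: a = -5
After step 2: a = 25 ← maximum
After step 3: a = 25
After step 4: a = 25
After step 5: a = 24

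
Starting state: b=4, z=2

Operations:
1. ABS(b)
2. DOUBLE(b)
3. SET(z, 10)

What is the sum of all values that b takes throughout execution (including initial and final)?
24

Values of b at each step:
Initial: b = 4
After step 1: b = 4
After step 2: b = 8
After step 3: b = 8
Sum = 4 + 4 + 8 + 8 = 24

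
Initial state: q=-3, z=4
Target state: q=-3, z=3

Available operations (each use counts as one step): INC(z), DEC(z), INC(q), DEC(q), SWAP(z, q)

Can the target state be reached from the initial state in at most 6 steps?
Yes

Path (1 step): DEC(z)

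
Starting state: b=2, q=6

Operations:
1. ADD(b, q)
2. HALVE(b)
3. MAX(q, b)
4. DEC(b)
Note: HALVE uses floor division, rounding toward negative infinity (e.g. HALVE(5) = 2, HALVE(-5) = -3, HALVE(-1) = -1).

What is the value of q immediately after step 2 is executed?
q = 6

Tracing q through execution:
Initial: q = 6
After step 1 (ADD(b, q)): q = 6
After step 2 (HALVE(b)): q = 6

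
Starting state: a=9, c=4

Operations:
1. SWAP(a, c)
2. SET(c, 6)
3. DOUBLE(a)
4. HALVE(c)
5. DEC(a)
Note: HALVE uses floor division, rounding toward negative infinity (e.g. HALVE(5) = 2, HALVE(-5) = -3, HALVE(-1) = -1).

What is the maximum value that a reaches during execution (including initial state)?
9

Values of a at each step:
Initial: a = 9 ← maximum
After step 1: a = 4
After step 2: a = 4
After step 3: a = 8
After step 4: a = 8
After step 5: a = 7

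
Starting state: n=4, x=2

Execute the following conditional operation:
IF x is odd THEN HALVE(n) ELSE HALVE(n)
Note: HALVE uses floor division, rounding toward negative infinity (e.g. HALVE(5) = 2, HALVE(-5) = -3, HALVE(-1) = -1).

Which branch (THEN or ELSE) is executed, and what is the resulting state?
Branch: ELSE, Final state: n=2, x=2

Evaluating condition: x is odd
Condition is False, so ELSE branch executes
After HALVE(n): n=2, x=2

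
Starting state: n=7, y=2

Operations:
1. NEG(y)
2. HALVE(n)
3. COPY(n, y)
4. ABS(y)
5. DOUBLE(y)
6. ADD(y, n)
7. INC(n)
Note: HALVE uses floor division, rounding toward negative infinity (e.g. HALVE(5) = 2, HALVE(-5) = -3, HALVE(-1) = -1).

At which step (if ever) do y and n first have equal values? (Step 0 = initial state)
Step 3

y and n first become equal after step 3.

Comparing values at each step:
Initial: y=2, n=7
After step 1: y=-2, n=7
After step 2: y=-2, n=3
After step 3: y=-2, n=-2 ← equal!
After step 4: y=2, n=-2
After step 5: y=4, n=-2
After step 6: y=2, n=-2
After step 7: y=2, n=-1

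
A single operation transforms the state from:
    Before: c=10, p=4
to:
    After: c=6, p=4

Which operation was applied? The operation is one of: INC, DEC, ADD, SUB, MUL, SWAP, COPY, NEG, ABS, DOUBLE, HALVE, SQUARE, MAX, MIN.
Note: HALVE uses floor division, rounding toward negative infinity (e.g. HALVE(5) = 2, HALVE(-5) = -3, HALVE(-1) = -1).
SUB(c, p)

Analyzing the change:
Before: c=10, p=4
After: c=6, p=4
Variable c changed from 10 to 6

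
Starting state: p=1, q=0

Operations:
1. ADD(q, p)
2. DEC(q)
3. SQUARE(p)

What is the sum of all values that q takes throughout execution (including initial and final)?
1

Values of q at each step:
Initial: q = 0
After step 1: q = 1
After step 2: q = 0
After step 3: q = 0
Sum = 0 + 1 + 0 + 0 = 1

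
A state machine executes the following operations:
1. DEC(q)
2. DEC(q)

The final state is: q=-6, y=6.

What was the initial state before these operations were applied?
q=-4, y=6

Working backwards:
Final state: q=-6, y=6
Before step 2 (DEC(q)): q=-5, y=6
Before step 1 (DEC(q)): q=-4, y=6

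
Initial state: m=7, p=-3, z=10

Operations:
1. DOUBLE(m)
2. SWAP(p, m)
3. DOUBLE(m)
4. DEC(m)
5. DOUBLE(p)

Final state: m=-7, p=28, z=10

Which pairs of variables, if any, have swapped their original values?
None

Comparing initial and final values:
m: 7 → -7
z: 10 → 10
p: -3 → 28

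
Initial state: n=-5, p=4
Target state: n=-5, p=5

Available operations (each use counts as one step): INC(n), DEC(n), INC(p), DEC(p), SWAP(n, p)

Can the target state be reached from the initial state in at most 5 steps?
Yes

Path (1 step): INC(p)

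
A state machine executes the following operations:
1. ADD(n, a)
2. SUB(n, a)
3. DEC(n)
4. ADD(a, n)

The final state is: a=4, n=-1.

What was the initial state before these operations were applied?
a=5, n=0

Working backwards:
Final state: a=4, n=-1
Before step 4 (ADD(a, n)): a=5, n=-1
Before step 3 (DEC(n)): a=5, n=0
Before step 2 (SUB(n, a)): a=5, n=5
Before step 1 (ADD(n, a)): a=5, n=0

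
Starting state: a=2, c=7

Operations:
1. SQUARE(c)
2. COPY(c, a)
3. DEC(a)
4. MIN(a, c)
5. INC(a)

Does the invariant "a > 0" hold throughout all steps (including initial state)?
Yes

The invariant holds at every step.

State at each step:
Initial: a=2, c=7
After step 1: a=2, c=49
After step 2: a=2, c=2
After step 3: a=1, c=2
After step 4: a=1, c=2
After step 5: a=2, c=2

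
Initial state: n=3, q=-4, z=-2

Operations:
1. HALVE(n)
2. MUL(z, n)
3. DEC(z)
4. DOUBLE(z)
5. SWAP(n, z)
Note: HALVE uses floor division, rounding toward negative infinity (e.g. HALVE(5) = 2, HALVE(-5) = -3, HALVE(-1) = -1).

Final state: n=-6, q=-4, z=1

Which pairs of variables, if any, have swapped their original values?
None

Comparing initial and final values:
q: -4 → -4
z: -2 → 1
n: 3 → -6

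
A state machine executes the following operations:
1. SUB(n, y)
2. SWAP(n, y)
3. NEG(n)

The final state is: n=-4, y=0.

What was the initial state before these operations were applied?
n=4, y=4

Working backwards:
Final state: n=-4, y=0
Before step 3 (NEG(n)): n=4, y=0
Before step 2 (SWAP(n, y)): n=0, y=4
Before step 1 (SUB(n, y)): n=4, y=4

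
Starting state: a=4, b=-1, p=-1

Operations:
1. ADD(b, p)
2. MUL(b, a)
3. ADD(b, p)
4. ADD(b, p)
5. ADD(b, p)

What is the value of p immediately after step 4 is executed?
p = -1

Tracing p through execution:
Initial: p = -1
After step 1 (ADD(b, p)): p = -1
After step 2 (MUL(b, a)): p = -1
After step 3 (ADD(b, p)): p = -1
After step 4 (ADD(b, p)): p = -1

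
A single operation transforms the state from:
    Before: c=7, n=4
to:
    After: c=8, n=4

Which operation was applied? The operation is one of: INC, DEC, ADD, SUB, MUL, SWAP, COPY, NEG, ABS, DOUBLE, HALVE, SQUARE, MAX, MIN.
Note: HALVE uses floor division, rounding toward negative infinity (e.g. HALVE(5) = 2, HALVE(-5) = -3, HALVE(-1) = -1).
INC(c)

Analyzing the change:
Before: c=7, n=4
After: c=8, n=4
Variable c changed from 7 to 8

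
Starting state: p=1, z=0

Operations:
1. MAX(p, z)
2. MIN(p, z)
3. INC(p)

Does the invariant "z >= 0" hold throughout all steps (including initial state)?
Yes

The invariant holds at every step.

State at each step:
Initial: p=1, z=0
After step 1: p=1, z=0
After step 2: p=0, z=0
After step 3: p=1, z=0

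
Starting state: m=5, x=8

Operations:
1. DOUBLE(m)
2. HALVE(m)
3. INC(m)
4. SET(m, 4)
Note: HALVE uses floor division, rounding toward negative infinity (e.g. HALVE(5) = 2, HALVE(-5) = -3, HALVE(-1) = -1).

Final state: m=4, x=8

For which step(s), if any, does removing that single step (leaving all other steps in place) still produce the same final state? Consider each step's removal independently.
Step(s) 1, 2, 3

Testing removal of each single step:
Without step 1: final = m=4, x=8 (same)
Without step 2: final = m=4, x=8 (same)
Without step 3: final = m=4, x=8 (same)
Without step 4: final = m=6, x=8 (different)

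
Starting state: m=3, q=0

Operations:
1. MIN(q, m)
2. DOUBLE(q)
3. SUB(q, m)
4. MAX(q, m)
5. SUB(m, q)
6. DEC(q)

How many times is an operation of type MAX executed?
1

Counting MAX operations:
Step 4: MAX(q, m) ← MAX
Total: 1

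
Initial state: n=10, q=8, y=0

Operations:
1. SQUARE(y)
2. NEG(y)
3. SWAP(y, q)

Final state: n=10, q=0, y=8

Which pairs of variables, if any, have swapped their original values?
(y, q)

Comparing initial and final values:
y: 0 → 8
q: 8 → 0
n: 10 → 10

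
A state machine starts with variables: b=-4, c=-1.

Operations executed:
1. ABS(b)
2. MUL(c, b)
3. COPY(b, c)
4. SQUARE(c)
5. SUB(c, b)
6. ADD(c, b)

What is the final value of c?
c = 16

Tracing execution:
Step 1: ABS(b) → c = -1
Step 2: MUL(c, b) → c = -4
Step 3: COPY(b, c) → c = -4
Step 4: SQUARE(c) → c = 16
Step 5: SUB(c, b) → c = 20
Step 6: ADD(c, b) → c = 16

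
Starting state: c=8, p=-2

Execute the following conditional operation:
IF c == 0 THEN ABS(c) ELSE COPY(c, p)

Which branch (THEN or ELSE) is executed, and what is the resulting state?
Branch: ELSE, Final state: c=-2, p=-2

Evaluating condition: c == 0
c = 8
Condition is False, so ELSE branch executes
After COPY(c, p): c=-2, p=-2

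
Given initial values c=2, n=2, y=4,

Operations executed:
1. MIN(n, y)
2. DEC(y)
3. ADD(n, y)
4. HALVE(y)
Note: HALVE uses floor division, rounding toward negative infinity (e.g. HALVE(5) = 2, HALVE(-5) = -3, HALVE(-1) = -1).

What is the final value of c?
c = 2

Tracing execution:
Step 1: MIN(n, y) → c = 2
Step 2: DEC(y) → c = 2
Step 3: ADD(n, y) → c = 2
Step 4: HALVE(y) → c = 2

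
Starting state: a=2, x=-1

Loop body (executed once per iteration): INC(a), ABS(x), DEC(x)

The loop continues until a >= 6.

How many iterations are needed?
4

Tracing iterations:
Initial: a=2, x=-1
After iteration 1: a=3, x=0
After iteration 2: a=4, x=-1
After iteration 3: a=5, x=0
After iteration 4: a=6, x=-1
a >= 6 now holds, so the loop exits after 4 iterations.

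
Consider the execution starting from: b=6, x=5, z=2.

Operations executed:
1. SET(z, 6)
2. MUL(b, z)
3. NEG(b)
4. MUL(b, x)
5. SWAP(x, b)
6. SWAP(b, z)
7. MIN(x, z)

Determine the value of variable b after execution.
b = 6

Tracing execution:
Step 1: SET(z, 6) → b = 6
Step 2: MUL(b, z) → b = 36
Step 3: NEG(b) → b = -36
Step 4: MUL(b, x) → b = -180
Step 5: SWAP(x, b) → b = 5
Step 6: SWAP(b, z) → b = 6
Step 7: MIN(x, z) → b = 6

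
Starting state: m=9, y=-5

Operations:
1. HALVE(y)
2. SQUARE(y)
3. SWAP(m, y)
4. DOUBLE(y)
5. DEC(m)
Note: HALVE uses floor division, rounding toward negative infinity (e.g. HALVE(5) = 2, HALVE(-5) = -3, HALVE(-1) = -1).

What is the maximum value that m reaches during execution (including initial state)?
9

Values of m at each step:
Initial: m = 9 ← maximum
After step 1: m = 9
After step 2: m = 9
After step 3: m = 9
After step 4: m = 9
After step 5: m = 8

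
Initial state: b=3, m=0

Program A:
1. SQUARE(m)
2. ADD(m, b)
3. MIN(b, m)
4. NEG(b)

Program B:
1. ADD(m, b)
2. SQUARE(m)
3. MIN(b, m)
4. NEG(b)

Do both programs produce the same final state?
No

Program A final state: b=-3, m=3
Program B final state: b=-3, m=9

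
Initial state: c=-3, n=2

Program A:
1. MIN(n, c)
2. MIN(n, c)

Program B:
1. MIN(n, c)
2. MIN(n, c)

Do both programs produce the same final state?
Yes

Program A final state: c=-3, n=-3
Program B final state: c=-3, n=-3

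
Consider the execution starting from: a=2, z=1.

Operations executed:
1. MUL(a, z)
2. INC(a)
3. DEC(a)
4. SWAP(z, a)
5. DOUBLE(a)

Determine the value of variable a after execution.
a = 2

Tracing execution:
Step 1: MUL(a, z) → a = 2
Step 2: INC(a) → a = 3
Step 3: DEC(a) → a = 2
Step 4: SWAP(z, a) → a = 1
Step 5: DOUBLE(a) → a = 2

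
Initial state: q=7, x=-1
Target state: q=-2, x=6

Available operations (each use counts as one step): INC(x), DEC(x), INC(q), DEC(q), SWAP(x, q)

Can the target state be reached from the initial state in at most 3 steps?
Yes

Path (3 steps): DEC(x) → DEC(q) → SWAP(x, q)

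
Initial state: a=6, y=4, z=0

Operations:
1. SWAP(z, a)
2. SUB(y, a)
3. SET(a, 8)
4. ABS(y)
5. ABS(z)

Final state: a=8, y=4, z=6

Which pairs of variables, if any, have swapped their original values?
None

Comparing initial and final values:
a: 6 → 8
z: 0 → 6
y: 4 → 4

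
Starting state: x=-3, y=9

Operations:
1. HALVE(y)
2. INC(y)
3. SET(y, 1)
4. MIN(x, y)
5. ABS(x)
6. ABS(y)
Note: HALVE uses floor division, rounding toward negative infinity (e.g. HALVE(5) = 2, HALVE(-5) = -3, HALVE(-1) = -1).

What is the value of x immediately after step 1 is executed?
x = -3

Tracing x through execution:
Initial: x = -3
After step 1 (HALVE(y)): x = -3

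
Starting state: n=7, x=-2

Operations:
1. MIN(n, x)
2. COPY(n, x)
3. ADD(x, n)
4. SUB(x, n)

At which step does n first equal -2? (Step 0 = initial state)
Step 1

Tracing n:
Initial: n = 7
After step 1: n = -2 ← first occurrence
After step 2: n = -2
After step 3: n = -2
After step 4: n = -2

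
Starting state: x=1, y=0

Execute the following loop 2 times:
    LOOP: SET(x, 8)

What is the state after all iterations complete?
x=8, y=0

Iteration trace:
Start: x=1, y=0
After iteration 1: x=8, y=0
After iteration 2: x=8, y=0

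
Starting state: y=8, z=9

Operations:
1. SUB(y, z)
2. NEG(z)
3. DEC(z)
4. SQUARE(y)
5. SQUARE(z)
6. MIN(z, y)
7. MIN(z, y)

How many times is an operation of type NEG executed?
1

Counting NEG operations:
Step 2: NEG(z) ← NEG
Total: 1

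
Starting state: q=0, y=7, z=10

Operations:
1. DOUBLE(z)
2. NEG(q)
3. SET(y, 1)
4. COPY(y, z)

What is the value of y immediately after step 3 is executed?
y = 1

Tracing y through execution:
Initial: y = 7
After step 1 (DOUBLE(z)): y = 7
After step 2 (NEG(q)): y = 7
After step 3 (SET(y, 1)): y = 1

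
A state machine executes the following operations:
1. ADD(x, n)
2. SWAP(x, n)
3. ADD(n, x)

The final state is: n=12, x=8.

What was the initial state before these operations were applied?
n=8, x=-4

Working backwards:
Final state: n=12, x=8
Before step 3 (ADD(n, x)): n=4, x=8
Before step 2 (SWAP(x, n)): n=8, x=4
Before step 1 (ADD(x, n)): n=8, x=-4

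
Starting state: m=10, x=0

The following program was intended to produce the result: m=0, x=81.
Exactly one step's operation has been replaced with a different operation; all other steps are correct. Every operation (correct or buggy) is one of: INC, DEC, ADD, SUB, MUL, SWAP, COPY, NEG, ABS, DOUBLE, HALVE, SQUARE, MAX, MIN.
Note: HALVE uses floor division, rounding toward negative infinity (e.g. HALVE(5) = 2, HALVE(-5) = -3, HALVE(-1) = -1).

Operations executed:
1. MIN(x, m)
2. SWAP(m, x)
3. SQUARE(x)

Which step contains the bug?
Step 1

Trace with buggy code:
Initial: m=10, x=0
After step 1: m=10, x=0
After step 2: m=0, x=10
After step 3: m=0, x=100
Actual final m=0, x=100 ≠ expected m=0, x=81.
Step 1 is the only position where a single-operation replacement can produce the expected result.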